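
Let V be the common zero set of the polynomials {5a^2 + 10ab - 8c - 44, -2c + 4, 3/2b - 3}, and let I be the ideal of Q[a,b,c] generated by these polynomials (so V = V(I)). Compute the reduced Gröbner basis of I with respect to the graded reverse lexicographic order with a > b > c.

Buchberger's algorithm terminates because the ascending chain of leading-term ideals stabilizes.

f_1 = 5a^2 + 10ab - 8c - 44, LT = a^2.
f_2 = -2c + 4, LT = c.
f_3 = 3/2b - 3, LT = b.

The S-polynomials (S(f_1,f_2), S(f_1,f_3), S(f_2,f_3)) all reduce to 0 modulo the current basis, so we have a Gröbner basis.

G = {a^2 + 4a - 12, b - 2, c - 2}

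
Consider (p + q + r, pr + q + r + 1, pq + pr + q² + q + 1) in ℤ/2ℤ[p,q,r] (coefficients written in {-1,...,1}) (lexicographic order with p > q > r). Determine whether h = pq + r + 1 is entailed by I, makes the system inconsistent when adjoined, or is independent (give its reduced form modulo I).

First compute the reduced Gröbner basis of I by Buchberger's algorithm.
f_1 = p + q + r, LT = p.
f_2 = pr + q + r + 1, LT = pr.
f_3 = pq + pr + q² + q + 1, LT = pq.

S(f_1,f_2): lcm = pr. S = qr + q + r² + r + 1.
  leading term qr: no divisor's leading term divides it; move qr to the remainder.
  leading term q: no divisor's leading term divides it; move q to the remainder.
  leading term r²: no divisor's leading term divides it; move r² to the remainder.
  leading term r: no divisor's leading term divides it; move r to the remainder.
  leading term 1: no divisor's leading term divides it; move 1 to the remainder.
  remainder qr + q + r² + r + 1 ≠ 0; add k_4 = qr + q + r² + r + 1 to the basis.

S(f_1,f_3): lcm = pq. S = pr + qr + q + 1.
  leading term pr: subtract (r)·f_1 from pr + qr + q + 1 → q + r² + 1
  leading term q: no divisor's leading term divides it; move q to the remainder.
  leading term r²: no divisor's leading term divides it; move r² to the remainder.
  leading term 1: no divisor's leading term divides it; move 1 to the remainder.
  remainder q + r² + 1 ≠ 0; add k_5 = q + r² + 1 to the basis.

S(f_2,f_3): lcm = pqr. S = pr² + q²r + q² + q + r.
  leading term pr²: subtract (r²)·f_1 from pr² + q²r + q² + q + r → q²r + q² + qr² + q + r³ + r
  leading term q²r: subtract (q)·k_4 from q²r + q² + qr² + q + r³ + r → qr + r³ + r
  leading term qr: subtract (1)·k_4 from qr + r³ + r → q + r³ + r² + 1
  leading term q: subtract (1)·k_5 from q + r³ + r² + 1 → r³
  leading term r³: no divisor's leading term divides it; move r³ to the remainder.
  remainder r³ ≠ 0; add k_6 = r³ to the basis.

The other S-polynomials (S(f_1,k_4), S(f_2,k_4), S(f_3,k_4), S(f_1,k_5), S(f_2,k_5), S(f_3,k_5), S(k_4,k_5), S(f_1,k_6), S(f_2,k_6), S(f_3,k_6), S(k_4,k_6), S(k_5,k_6)) all reduce to 0 modulo the current basis, so we have a Gröbner basis.
Inter-reduce: drop elements whose leading term is divisible by another's, tail-reduce, and make monic.
Reduced Gröbner basis: {p + r² + r + 1, q + r² + 1, r³}.
Label its elements g_1 = p + r² + r + 1, g_2 = q + r² + 1, g_3 = r³.

Reduce h = pq + r + 1 modulo G:
  leading term pq: subtract (q)·g_1 from pq + r + 1 → qr² + qr + q + r + 1
  leading term qr²: subtract (r²)·g_2 from qr² + qr + q + r + 1 → qr + q + r⁴ + r² + r + 1
  leading term qr: subtract (r)·g_2 from qr + q + r⁴ + r² + r + 1 → q + r⁴ + r³ + r² + 1
  leading term q: subtract (1)·g_2 from q + r⁴ + r³ + r² + 1 → r⁴ + r³
  leading term r⁴: subtract (r)·g_3 from r⁴ + r³ → r³
  leading term r³: subtract (1)·g_3 from r³ → 0
  normal form = 0.
Since the normal form is 0, h ∈ I.

pq + r + 1 lies in I (it reduces to 0).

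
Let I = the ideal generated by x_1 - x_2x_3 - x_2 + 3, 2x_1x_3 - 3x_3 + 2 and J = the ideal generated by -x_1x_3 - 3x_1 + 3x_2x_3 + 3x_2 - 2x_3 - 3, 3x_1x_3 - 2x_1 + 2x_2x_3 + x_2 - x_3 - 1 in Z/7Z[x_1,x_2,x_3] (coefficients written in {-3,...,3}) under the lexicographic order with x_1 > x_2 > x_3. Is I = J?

No, the ideals differ.

For a fixed monomial order, each ideal has a unique reduced Gröbner basis; comparing bases decides equality.
Buchberger on the first generating set:
f_1 = x_1 - x_2x_3 - x_2 + 3, LT = x_1.
f_2 = 2x_1x_3 - 3x_3 + 2, LT = x_1x_3.

S(f_1,f_2): lcm = x_1x_3. S = -x_2x_3^2 - x_2x_3 + x_3 - 1.
  leading term x_2x_3^2: no divisor's leading term divides it; move -x_2x_3^2 to the remainder.
  leading term x_2x_3: no divisor's leading term divides it; move -x_2x_3 to the remainder.
  leading term x_3: no divisor's leading term divides it; move x_3 to the remainder.
  leading term 1: no divisor's leading term divides it; move -1 to the remainder.
  remainder -x_2x_3^2 - x_2x_3 + x_3 - 1 ≠ 0; add g_3 = -x_2x_3^2 - x_2x_3 + x_3 - 1 to the basis.

The other S-polynomials (S(f_1,g_3), S(f_2,g_3)) all reduce to 0 modulo the current basis, so we have a Gröbner basis.
Inter-reduce: drop elements whose leading term is divisible by another's, tail-reduce, and make monic.
Reduced Gröbner basis: {x_1 - x_2x_3 - x_2 + 3, x_2x_3^2 + x_2x_3 - x_3 + 1}.

Buchberger on the second generating set:
h_1 = -x_1x_3 - 3x_1 + 3x_2x_3 + 3x_2 - 2x_3 - 3, LT = x_1x_3.
h_2 = 3x_1x_3 - 2x_1 + 2x_2x_3 + x_2 - x_3 - 1, LT = x_1x_3.

S(h_1,h_2): lcm = x_1x_3. S = -x_1 + x_2x_3 - x_2 + 1.
  leading term x_1: no divisor's leading term divides it; move -x_1 to the remainder.
  leading term x_2x_3: no divisor's leading term divides it; move x_2x_3 to the remainder.
  leading term x_2: no divisor's leading term divides it; move -x_2 to the remainder.
  leading term 1: no divisor's leading term divides it; move 1 to the remainder.
  remainder -x_1 + x_2x_3 - x_2 + 1 ≠ 0; add k_3 = -x_1 + x_2x_3 - x_2 + 1 to the basis.

S(h_1,k_3): lcm = x_1x_3. S = 3x_1 + x_2x_3^2 + 3x_2x_3 - 3x_2 + 3x_3 + 3.
  leading term x_1: subtract (-3)·k_3 from 3x_1 + x_2x_3^2 + 3x_2x_3 - 3x_2 + 3x_3 + 3 → x_2x_3^2 - x_2x_3 + x_2 + 3x_3 - 1
  leading term x_2x_3^2: no divisor's leading term divides it; move x_2x_3^2 to the remainder.
  leading term x_2x_3: no divisor's leading term divides it; move -x_2x_3 to the remainder.
  leading term x_2: no divisor's leading term divides it; move x_2 to the remainder.
  leading term x_3: no divisor's leading term divides it; move 3x_3 to the remainder.
  leading term 1: no divisor's leading term divides it; move -1 to the remainder.
  remainder x_2x_3^2 - x_2x_3 + x_2 + 3x_3 - 1 ≠ 0; add k_4 = x_2x_3^2 - x_2x_3 + x_2 + 3x_3 - 1 to the basis.

The other S-polynomials (S(h_2,k_3), S(h_1,k_4), S(h_2,k_4), S(k_3,k_4)) all reduce to 0 modulo the current basis, so we have a Gröbner basis.
Inter-reduce: drop elements whose leading term is divisible by another's, tail-reduce, and make monic.
Reduced Gröbner basis: {x_1 - x_2x_3 + x_2 - 1, x_2x_3^2 - x_2x_3 + x_2 + 3x_3 - 1}.

These differ, so the ideals are not equal.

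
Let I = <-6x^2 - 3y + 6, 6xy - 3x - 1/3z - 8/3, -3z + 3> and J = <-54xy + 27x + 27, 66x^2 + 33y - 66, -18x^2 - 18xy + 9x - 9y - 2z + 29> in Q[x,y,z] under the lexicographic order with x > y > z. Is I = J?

Yes, the ideals are equal.

Equality of ideals is decidable: compute both reduced Gröbner bases (unique for the ordering) and check whether they agree.
Buchberger on the first generating set:
f_1 = -6x^2 - 3y + 6, LT = x^2.
f_2 = 6xy - 3x - 1/3z - 8/3, LT = xy.
f_3 = -3z + 3, LT = z.

S(f_1,f_2): lcm = x^2y. S = 1/2x^2 + 1/18xz + 4/9x + 1/2y^2 - y.
  leading term x^2: subtract (-1/12)·f_1 from 1/2x^2 + 1/18xz + 4/9x + 1/2y^2 - y → 1/18xz + 4/9x + 1/2y^2 - 5/4y + 1/2
  leading term xz: subtract (-1/54x)·f_3 from 1/18xz + 4/9x + 1/2y^2 - 5/4y + 1/2 → 1/2x + 1/2y^2 - 5/4y + 1/2
  leading term x: no divisor's leading term divides it; move 1/2x to the remainder.
  leading term y^2: no divisor's leading term divides it; move 1/2y^2 to the remainder.
  leading term y: no divisor's leading term divides it; move -5/4y to the remainder.
  leading term 1: no divisor's leading term divides it; move 1/2 to the remainder.
  remainder 1/2x + 1/2y^2 - 5/4y + 1/2 ≠ 0; add g_4 = 1/2x + 1/2y^2 - 5/4y + 1/2 to the basis.

S(f_2,g_4): lcm = xy. S = -1/2x - y^3 + 5/2y^2 - y - 1/18z - 4/9.
  leading term x: subtract (-1)·g_4 from -1/2x - y^3 + 5/2y^2 - y - 1/18z - 4/9 → -y^3 + 3y^2 - 9/4y - 1/18z + 1/18
  leading term y^3: no divisor's leading term divides it; move -y^3 to the remainder.
  leading term y^2: no divisor's leading term divides it; move 3y^2 to the remainder.
  leading term y: no divisor's leading term divides it; move -9/4y to the remainder.
  leading term z: subtract (1/54)·f_3 from -1/18z + 1/18 → 0
  remainder -y^3 + 3y^2 - 9/4y ≠ 0; add g_5 = -y^3 + 3y^2 - 9/4y to the basis.

The other S-polynomials (S(f_1,f_3), S(f_2,f_3), S(f_1,g_4), S(f_3,g_4), S(f_1,g_5), S(f_2,g_5), S(f_3,g_5), S(g_4,g_5)) all reduce to 0 modulo the current basis, so we have a Gröbner basis.
Inter-reduce: drop elements whose leading term is divisible by another's, tail-reduce, and make monic.
Reduced Gröbner basis: {x + y^2 - 5/2y + 1, y^3 - 3y^2 + 9/4y, z - 1}.

Buchberger on the second generating set:
h_1 = -54xy + 27x + 27, LT = xy.
h_2 = 66x^2 + 33y - 66, LT = x^2.
h_3 = -18x^2 - 18xy + 9x - 9y - 2z + 29, LT = x^2.

S(h_1,h_2): lcm = x^2y. S = -1/2x^2 - 1/2x - 1/2y^2 + y.
  leading term x^2: subtract (-1/132)·h_2 from -1/2x^2 - 1/2x - 1/2y^2 + y → -1/2x - 1/2y^2 + 5/4y - 1/2
  leading term x: no divisor's leading term divides it; move -1/2x to the remainder.
  leading term y^2: no divisor's leading term divides it; move -1/2y^2 to the remainder.
  leading term y: no divisor's leading term divides it; move 5/4y to the remainder.
  leading term 1: no divisor's leading term divides it; move -1/2 to the remainder.
  remainder -1/2x - 1/2y^2 + 5/4y - 1/2 ≠ 0; add k_4 = -1/2x - 1/2y^2 + 5/4y - 1/2 to the basis.

S(h_1,h_3): lcm = x^2y. S = -1/2x^2 - xy^2 + 1/2xy - 1/2x - 1/2y^2 - 1/9yz + 29/18y.
  leading term x^2: subtract (-1/132)·h_2 from -1/2x^2 - xy^2 + 1/2xy - 1/2x - 1/2y^2 - 1/9yz + 29/18y → -xy^2 + 1/2xy - 1/2x - 1/2y^2 - 1/9yz + 67/36y - 1/2
  leading term xy^2: subtract (1/54y)·h_1 from -xy^2 + 1/2xy - 1/2x - 1/2y^2 - 1/9yz + 67/36y - 1/2 → -1/2x - 1/2y^2 - 1/9yz + 49/36y - 1/2
  leading term x: subtract (1)·k_4 from -1/2x - 1/2y^2 - 1/9yz + 49/36y - 1/2 → -1/9yz + 1/9y
  leading term yz: no divisor's leading term divides it; move -1/9yz to the remainder.
  leading term y: no divisor's leading term divides it; move 1/9y to the remainder.
  remainder -1/9yz + 1/9y ≠ 0; add k_5 = -1/9yz + 1/9y to the basis.

S(h_2,h_3): lcm = x^2. S = -xy + 1/2x - 1/9z + 11/18.
  leading term xy: subtract (1/54)·h_1 from -xy + 1/2x - 1/9z + 11/18 → -1/9z + 1/9
  leading term z: no divisor's leading term divides it; move -1/9z to the remainder.
  leading term 1: no divisor's leading term divides it; move 1/9 to the remainder.
  remainder -1/9z + 1/9 ≠ 0; add k_6 = -1/9z + 1/9 to the basis.

S(h_1,k_4): lcm = xy. S = -1/2x - y^3 + 5/2y^2 - y - 1/2.
  leading term x: subtract (1)·k_4 from -1/2x - y^3 + 5/2y^2 - y - 1/2 → -y^3 + 3y^2 - 9/4y
  leading term y^3: no divisor's leading term divides it; move -y^3 to the remainder.
  leading term y^2: no divisor's leading term divides it; move 3y^2 to the remainder.
  leading term y: no divisor's leading term divides it; move -9/4y to the remainder.
  remainder -y^3 + 3y^2 - 9/4y ≠ 0; add k_7 = -y^3 + 3y^2 - 9/4y to the basis.

The other S-polynomials (S(h_2,k_4), S(h_3,k_4), S(h_1,k_5), S(h_2,k_5), S(h_3,k_5), S(k_4,k_5), S(h_1,k_6), S(h_2,k_6), S(h_3,k_6), S(k_4,k_6), S(k_5,k_6), S(h_1,k_7), S(h_2,k_7), S(h_3,k_7), S(k_4,k_7), S(k_5,k_7), S(k_6,k_7)) all reduce to 0 modulo the current basis, so we have a Gröbner basis.
Inter-reduce: drop elements whose leading term is divisible by another's, tail-reduce, and make monic.
Reduced Gröbner basis: {x + y^2 - 5/2y + 1, y^3 - 3y^2 + 9/4y, z - 1}.

Same reduced basis, so the two generating sets span the same ideal.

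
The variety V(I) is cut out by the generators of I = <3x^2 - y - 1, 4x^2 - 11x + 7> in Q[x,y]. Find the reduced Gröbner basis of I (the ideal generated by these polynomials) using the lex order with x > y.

G = {x - 4/33y - 25/33, y^2 - 163/16y + 131/8}

f_1 = 3x^2 - y - 1, LT = x^2.
f_2 = 4x^2 - 11x + 7, LT = x^2.

S(f_1,f_2): lcm = x^2. S = 11/4x - 1/3y - 25/12.
  leading term x: no divisor's leading term divides it; move 11/4x to the remainder.
  leading term y: no divisor's leading term divides it; move -1/3y to the remainder.
  leading term 1: no divisor's leading term divides it; move -25/12 to the remainder.
  remainder 11/4x - 1/3y - 25/12 ≠ 0; add g_3 = 11/4x - 1/3y - 25/12 to the basis.

S(f_1,g_3): lcm = x^2. S = 4/33xy + 25/33x - 1/3y - 1/3.
  leading term xy: subtract (16/363y)·g_3 from 4/33xy + 25/33x - 1/3y - 1/3 → 25/33x + 16/1089y^2 - 263/1089y - 1/3
  leading term x: subtract (100/363)·g_3 from 25/33x + 16/1089y^2 - 263/1089y - 1/3 → 16/1089y^2 - 163/1089y + 262/1089
  leading term y^2: no divisor's leading term divides it; move 16/1089y^2 to the remainder.
  leading term y: no divisor's leading term divides it; move -163/1089y to the remainder.
  leading term 1: no divisor's leading term divides it; move 262/1089 to the remainder.
  remainder 16/1089y^2 - 163/1089y + 262/1089 ≠ 0; add g_4 = 16/1089y^2 - 163/1089y + 262/1089 to the basis.

The other S-polynomials (S(f_2,g_3), S(f_1,g_4), S(f_2,g_4), S(g_3,g_4)) all reduce to 0 modulo the current basis, so we have a Gröbner basis.
Inter-reduce: drop elements whose leading term is divisible by another's, tail-reduce, and make monic.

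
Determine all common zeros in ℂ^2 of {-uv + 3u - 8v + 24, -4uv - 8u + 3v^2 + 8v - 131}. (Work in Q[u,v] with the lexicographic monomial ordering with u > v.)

{(-4, 3), (-8, -20/3 + sqrt(601)/3), (-8, -sqrt(601)/3 - 20/3)}

Compute a lex Gröbner basis by Buchberger's algorithm.
f_1 = -uv + 3u - 8v + 24, LT = uv.
f_2 = -4uv - 8u + 3v^2 + 8v - 131, LT = uv.

S(f_1,f_2): lcm = uv. S = -5u + 3/4v^2 + 10v - 227/4.
  leading term u: no divisor's leading term divides it; move -5u to the remainder.
  leading term v^2: no divisor's leading term divides it; move 3/4v^2 to the remainder.
  leading term v: no divisor's leading term divides it; move 10v to the remainder.
  leading term 1: no divisor's leading term divides it; move -227/4 to the remainder.
  remainder -5u + 3/4v^2 + 10v - 227/4 ≠ 0; add h_3 = -5u + 3/4v^2 + 10v - 227/4 to the basis.

S(f_1,h_3): lcm = uv. S = -3u + 3/20v^3 + 2v^2 - 67/20v - 24.
  leading term u: subtract (3/5)·h_3 from -3u + 3/20v^3 + 2v^2 - 67/20v - 24 → 3/20v^3 + 31/20v^2 - 187/20v + 201/20
  leading term v^3: no divisor's leading term divides it; move 3/20v^3 to the remainder.
  leading term v^2: no divisor's leading term divides it; move 31/20v^2 to the remainder.
  leading term v: no divisor's leading term divides it; move -187/20v to the remainder.
  leading term 1: no divisor's leading term divides it; move 201/20 to the remainder.
  remainder 3/20v^3 + 31/20v^2 - 187/20v + 201/20 ≠ 0; add h_4 = 3/20v^3 + 31/20v^2 - 187/20v + 201/20 to the basis.

The other S-polynomials (S(f_2,h_3), S(f_1,h_4), S(f_2,h_4), S(h_3,h_4)) all reduce to 0 modulo the current basis, so we have a Gröbner basis.
Inter-reduce: drop elements whose leading term is divisible by another's, tail-reduce, and make monic.
Reduced Gröbner basis: {u - 3/20v^2 - 2v + 227/20, v^3 + 31/3v^2 - 187/3v + 67}.

Since the basis is lex-ordered, v^3 + 31/3v^2 - 187/3v + 67 is univariate in v. Its roots are {3, -20/3 + sqrt(601)/3, -sqrt(601)/3 - 20/3}. Back-substituting each root into the other basis elements fixes the other coordinates.
  v = 3: the earlier basis element becomes u + 4 = 0, giving u = -4 — point (-4, 3).
  v = -20/3 + sqrt(601)/3: the earlier basis element becomes u + 8 = 0, giving u = -8 — point (-8, -20/3 + sqrt(601)/3).
  v = -sqrt(601)/3 - 20/3: the earlier basis element becomes u + 8 = 0, giving u = -8 — point (-8, -sqrt(601)/3 - 20/3).
Check: every point annihilates each of the original generators.
This is the nonlinear analogue of row-reducing a linear system.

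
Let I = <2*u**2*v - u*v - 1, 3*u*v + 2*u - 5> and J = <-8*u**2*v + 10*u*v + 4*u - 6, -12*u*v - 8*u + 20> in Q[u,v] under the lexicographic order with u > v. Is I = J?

Two ideals are equal iff their reduced Gröbner bases coincide (the reduced basis is unique for a fixed ordering).
Buchberger on the first generating set:
f_1 = 2*u**2*v - u*v - 1, LT = u**2*v.
f_2 = 3*u*v + 2*u - 5, LT = u*v.

S(f_1,f_2): lcm = u**2*v. S = -2/3*u**2 - 1/2*u*v + 5/3*u - 1/2.
  leading term u**2: no divisor's leading term divides it; move -2/3*u**2 to the remainder.
  leading term u*v: subtract (-1/6)·f_2 from -1/2*u*v + 5/3*u - 1/2 → 2*u - 4/3
  leading term u: no divisor's leading term divides it; move 2*u to the remainder.
  leading term 1: no divisor's leading term divides it; move -4/3 to the remainder.
  remainder -2/3*u**2 + 2*u - 4/3 ≠ 0; add g_3 = -2/3*u**2 + 2*u - 4/3 to the basis.

S(f_1,g_3): lcm = u**2*v. S = 5/2*u*v - 2*v - 1/2.
  leading term u*v: subtract (5/6)·f_2 from 5/2*u*v - 2*v - 1/2 → -5/3*u - 2*v + 11/3
  leading term u: no divisor's leading term divides it; move -5/3*u to the remainder.
  leading term v: no divisor's leading term divides it; move -2*v to the remainder.
  leading term 1: no divisor's leading term divides it; move 11/3 to the remainder.
  remainder -5/3*u - 2*v + 11/3 ≠ 0; add g_4 = -5/3*u - 2*v + 11/3 to the basis.

S(f_2,g_4): lcm = u*v. S = 2/3*u - 6/5*v**2 + 11/5*v - 5/3.
  leading term u: subtract (-2/5)·g_4 from 2/3*u - 6/5*v**2 + 11/5*v - 5/3 → -6/5*v**2 + 7/5*v - 1/5
  leading term v**2: no divisor's leading term divides it; move -6/5*v**2 to the remainder.
  leading term v: no divisor's leading term divides it; move 7/5*v to the remainder.
  leading term 1: no divisor's leading term divides it; move -1/5 to the remainder.
  remainder -6/5*v**2 + 7/5*v - 1/5 ≠ 0; add g_5 = -6/5*v**2 + 7/5*v - 1/5 to the basis.

The other S-polynomials (S(f_2,g_3), S(f_1,g_4), S(g_3,g_4), S(f_1,g_5), S(f_2,g_5), S(g_3,g_5), S(g_4,g_5)) all reduce to 0 modulo the current basis, so we have a Gröbner basis.
Inter-reduce: drop elements whose leading term is divisible by another's, tail-reduce, and make monic.
Reduced Gröbner basis: {u + 6/5*v - 11/5, v**2 - 7/6*v + 1/6}.

Buchberger on the second generating set:
h_1 = -8*u**2*v + 10*u*v + 4*u - 6, LT = u**2*v.
h_2 = -12*u*v - 8*u + 20, LT = u*v.

S(h_1,h_2): lcm = u**2*v. S = -2/3*u**2 - 5/4*u*v + 7/6*u + 3/4.
  leading term u**2: no divisor's leading term divides it; move -2/3*u**2 to the remainder.
  leading term u*v: subtract (5/48)·h_2 from -5/4*u*v + 7/6*u + 3/4 → 2*u - 4/3
  leading term u: no divisor's leading term divides it; move 2*u to the remainder.
  leading term 1: no divisor's leading term divides it; move -4/3 to the remainder.
  remainder -2/3*u**2 + 2*u - 4/3 ≠ 0; add k_3 = -2/3*u**2 + 2*u - 4/3 to the basis.

S(h_1,k_3): lcm = u**2*v. S = 7/4*u*v - 1/2*u - 2*v + 3/4.
  leading term u*v: subtract (-7/48)·h_2 from 7/4*u*v - 1/2*u - 2*v + 3/4 → -5/3*u - 2*v + 11/3
  leading term u: no divisor's leading term divides it; move -5/3*u to the remainder.
  leading term v: no divisor's leading term divides it; move -2*v to the remainder.
  leading term 1: no divisor's leading term divides it; move 11/3 to the remainder.
  remainder -5/3*u - 2*v + 11/3 ≠ 0; add k_4 = -5/3*u - 2*v + 11/3 to the basis.

S(h_2,k_4): lcm = u*v. S = 2/3*u - 6/5*v**2 + 11/5*v - 5/3.
  leading term u: subtract (-2/5)·k_4 from 2/3*u - 6/5*v**2 + 11/5*v - 5/3 → -6/5*v**2 + 7/5*v - 1/5
  leading term v**2: no divisor's leading term divides it; move -6/5*v**2 to the remainder.
  leading term v: no divisor's leading term divides it; move 7/5*v to the remainder.
  leading term 1: no divisor's leading term divides it; move -1/5 to the remainder.
  remainder -6/5*v**2 + 7/5*v - 1/5 ≠ 0; add k_5 = -6/5*v**2 + 7/5*v - 1/5 to the basis.

The other S-polynomials (S(h_2,k_3), S(h_1,k_4), S(k_3,k_4), S(h_1,k_5), S(h_2,k_5), S(k_3,k_5), S(k_4,k_5)) all reduce to 0 modulo the current basis, so we have a Gröbner basis.
Inter-reduce: drop elements whose leading term is divisible by another's, tail-reduce, and make monic.
Reduced Gröbner basis: {u + 6/5*v - 11/5, v**2 - 7/6*v + 1/6}.

Same reduced basis, so the two generating sets span the same ideal.

Yes, the ideals are equal.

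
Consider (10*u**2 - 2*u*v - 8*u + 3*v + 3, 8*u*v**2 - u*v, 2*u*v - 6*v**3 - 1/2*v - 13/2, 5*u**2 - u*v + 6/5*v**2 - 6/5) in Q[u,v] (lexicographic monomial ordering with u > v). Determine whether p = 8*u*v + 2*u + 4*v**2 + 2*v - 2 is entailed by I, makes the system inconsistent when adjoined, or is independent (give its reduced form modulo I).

8*u*v + 2*u + 4*v**2 + 2*v - 2 lies in I (it reduces to 0).

First compute the reduced Gröbner basis of I by Buchberger's algorithm.
f_1 = 10*u**2 - 2*u*v - 8*u + 3*v + 3, LT = u**2.
f_2 = 8*u*v**2 - u*v, LT = u*v**2.
f_3 = 2*u*v - 6*v**3 - 1/2*v - 13/2, LT = u*v.
f_4 = 5*u**2 - u*v + 6/5*v**2 - 6/5, LT = u**2.

S(f_1,f_2): lcm = u**2*v**2. S = 1/8*u**2*v - 1/5*u*v**3 - 4/5*u*v**2 + 3/10*v**3 + 3/10*v**2.
  reduce S modulo (f_1, f_2, f_3, f_4):
  remainder 3/10*v**3 + 21/80*v**2 - 3/80*v ≠ 0; add h_5 = 3/10*v**3 + 21/80*v**2 - 3/80*v to the basis.

S(f_1,f_3): lcm = u**2*v. S = 3*u*v**3 - 1/5*u*v**2 - 11/20*u*v + 13/4*u + 3/10*v**2 + 3/10*v.
  reduce S modulo (f_1, f_2, f_3, f_4, h_5):
  remainder 13/4*u + 4317/2560*v**2 - 77/2560*v - 2197/1280 ≠ 0; add h_6 = 13/4*u + 4317/2560*v**2 - 77/2560*v - 2197/1280 to the basis.

S(f_1,f_4): lcm = u**2. S = -4/5*u - 6/25*v**2 + 3/10*v + 27/50.
  reduce S modulo (f_1, f_2, f_3, f_4, h_5, h_6):
  remainder 1821/10400*v**2 + 3043/10400*v + 47/400 ≠ 0; add h_7 = 1821/10400*v**2 + 3043/10400*v + 47/400 to the basis.

S(f_2,f_3): lcm = u*v**2. S = -1/8*u*v + 3*v**4 + 1/4*v**2 + 13/4*v.
  reduce S modulo (f_1, f_2, f_3, f_4, h_5, h_6, h_7):
  remainder -150761/58272*v - 150761/58272 ≠ 0; add h_8 = -150761/58272*v - 150761/58272 to the basis.

The other S-polynomials (S(f_2,f_4), S(f_3,f_4), S(f_1,h_5), S(f_2,h_5), S(f_3,h_5), S(f_4,h_5), S(f_1,h_6), S(f_2,h_6), S(f_3,h_6), S(f_4,h_6), S(h_5,h_6), S(f_1,h_7), S(f_2,h_7), S(f_3,h_7), S(f_4,h_7), S(h_5,h_7), S(h_6,h_7), S(f_1,h_8), S(f_2,h_8), S(f_3,h_8), S(f_4,h_8), S(h_5,h_8), S(h_6,h_8), S(h_7,h_8)) all reduce to 0 modulo the current basis, so we have a Gröbner basis.
Inter-reduce: drop elements whose leading term is divisible by another's, tail-reduce, and make monic.
Reduced Gröbner basis: {u, v + 1}.
Label its elements g_1 = u, g_2 = v + 1.

Reduce p = 8*u*v + 2*u + 4*v**2 + 2*v - 2 modulo G:
  leading term u*v: subtract (8*v)·g_1 from 8*u*v + 2*u + 4*v**2 + 2*v - 2 → 2*u + 4*v**2 + 2*v - 2
  leading term u: subtract (2)·g_1 from 2*u + 4*v**2 + 2*v - 2 → 4*v**2 + 2*v - 2
  leading term v**2: subtract (4*v)·g_2 from 4*v**2 + 2*v - 2 → -2*v - 2
  leading term v: subtract (-2)·g_2 from -2*v - 2 → 0
  normal form = 0.
Since the normal form is 0, p ∈ I.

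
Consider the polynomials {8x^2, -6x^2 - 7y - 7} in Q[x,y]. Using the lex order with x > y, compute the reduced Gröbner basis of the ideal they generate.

G = {x^2, y + 1}

f_1 = 8x^2, LT = x^2.
f_2 = -6x^2 - 7y - 7, LT = x^2.

S(f_1,f_2): lcm = x^2. S = -7/6y - 7/6.
  reduce S modulo (f_1, f_2):
  remainder -7/6y - 7/6 ≠ 0; add g_3 = -7/6y - 7/6 to the basis.

The other S-polynomials (S(f_1,g_3), S(f_2,g_3)) all reduce to 0 modulo the current basis, so we have a Gröbner basis.
Inter-reduce: drop elements whose leading term is divisible by another's, tail-reduce, and make monic.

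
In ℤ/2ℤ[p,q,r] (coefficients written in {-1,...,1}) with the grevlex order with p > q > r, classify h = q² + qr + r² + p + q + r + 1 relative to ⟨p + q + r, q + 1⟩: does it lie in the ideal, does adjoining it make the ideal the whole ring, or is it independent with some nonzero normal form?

First compute the reduced Gröbner basis of I by Buchberger's algorithm.
f_1 = p + q + r, LT = p.
f_2 = q + 1, LT = q.

The S-polynomials (S(f_1,f_2)) all reduce to 0 modulo the current basis, so we have a Gröbner basis.
Inter-reduce: drop elements whose leading term is divisible by another's, tail-reduce, and make monic.
Reduced Gröbner basis: {p + r + 1, q + 1}.
Label its elements g_1 = p + r + 1, g_2 = q + 1.

Reduce h = q² + qr + r² + p + q + r + 1 modulo G:
  leading term q²: subtract (q)·g_2 from q² + qr + r² + p + q + r + 1 → qr + r² + p + r + 1
  leading term qr: subtract (r)·g_2 from qr + r² + p + r + 1 → r² + p + 1
  leading term r²: no divisor's leading term divides it; move r² to the remainder.
  leading term p: subtract (1)·g_1 from p + 1 → r
  leading term r: no divisor's leading term divides it; move r to the remainder.
  normal form = r² + r.
The normal form is nonzero, so h ∉ I. Since h minus its normal form lies in I, I + (h) = I + (n) where n = r² + r; decide whether this ideal is the whole ring.
Run Buchberger on G together with n (pairs among the g_i already reduce to 0 since G is a Gröbner basis):
g_1 = p + r + 1, LT = p.
g_2 = q + 1, LT = q.
n = r² + r, LT = r².

The S-polynomials (S(g_1,g_2), S(g_1,n), S(g_2,n)) all reduce to 0 modulo the current basis, so we have a Gröbner basis.
Inter-reduce: drop elements whose leading term is divisible by another's, tail-reduce, and make monic.
Reduced Gröbner basis: {r² + r, p + r + 1, q + 1}.
The reduced Gröbner basis of I + (h) is {r² + r, p + r + 1, q + 1} ≠ {1}, a proper ideal, so the enlarged system stays consistent: h is independent of I, with normal form r² + r.

q² + qr + r² + p + q + r + 1 is independent of I; its normal form modulo I is r² + r.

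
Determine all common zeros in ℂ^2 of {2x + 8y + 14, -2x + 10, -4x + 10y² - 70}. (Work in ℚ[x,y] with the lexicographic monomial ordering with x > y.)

Compute a lex Gröbner basis by Buchberger's algorithm.
f_1 = 2x + 8y + 14, LT = x.
f_2 = -2x + 10, LT = x.
f_3 = -4x + 10y² - 70, LT = x.

S(f_1,f_2): lcm = x. S = 4y + 12.
  leading term y: no divisor's leading term divides it; move 4y to the remainder.
  leading term 1: no divisor's leading term divides it; move 12 to the remainder.
  remainder 4y + 12 ≠ 0; add h_4 = 4y + 12 to the basis.

S(f_1,f_3): lcm = x. S = 5/2y² + 4y - 21/2.
  leading term y²: subtract (⅝y)·h_4 from 5/2y² + 4y - 21/2 → -7/2y - 21/2
  leading term y: subtract (-⅞)·h_4 from -7/2y - 21/2 → 0
  remainder 0.

S(f_2,f_3): lcm = x. S = 5/2y² - 45/2.
  leading term y²: subtract (⅝y)·h_4 from 5/2y² - 45/2 → -15/2y - 45/2
  leading term y: subtract (-15/8)·h_4 from -15/2y - 45/2 → 0
  remainder 0.

S(f_1,h_4): leading monomials are coprime, so the S-polynomial reduces to 0 (Buchberger's first criterion).
S(f_2,h_4): leading monomials are coprime, so the S-polynomial reduces to 0 (Buchberger's first criterion).
S(f_3,h_4): leading monomials are coprime, so the S-polynomial reduces to 0 (Buchberger's first criterion).
Every S-polynomial of the final basis reduces to 0, so we have a Gröbner basis.
Inter-reduce: drop elements whose leading term is divisible by another's, tail-reduce, and make monic.
Reduced Gröbner basis: {x - 5, y + 3}.

Elimination: the polynomial y + 3 lies in the elimination ideal for y, so y ∈ {-3}. For each such y, the remaining basis elements (now univariate) give the rest of the solution.
  y = -3: the earlier basis element becomes x - 5 = 0, giving x = 5 — point (5, -3).
Check: every point annihilates each of the original generators.

{(5, -3)}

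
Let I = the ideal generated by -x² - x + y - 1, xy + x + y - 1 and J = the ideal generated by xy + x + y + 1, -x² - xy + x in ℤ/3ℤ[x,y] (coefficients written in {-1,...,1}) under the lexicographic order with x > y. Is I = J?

No, the ideals differ.

Equality of ideals is decidable: compute both reduced Gröbner bases (unique for the ordering) and check whether they agree.
Buchberger on the first generating set:
f_1 = -x² - x + y - 1, LT = x².
f_2 = xy + x + y - 1, LT = xy.

S(f_1,f_2): lcm = x²y. S = -x² + x - y² + y.
  leading term x²: subtract (1)·f_1 from -x² + x - y² + y → -x - y² + 1
  leading term x: no divisor's leading term divides it; move -x to the remainder.
  leading term y²: no divisor's leading term divides it; move -y² to the remainder.
  leading term 1: no divisor's leading term divides it; move 1 to the remainder.
  remainder -x - y² + 1 ≠ 0; add g_3 = -x - y² + 1 to the basis.

S(f_2,g_3): lcm = xy. S = x - y³ - y - 1.
  leading term x: subtract (-1)·g_3 from x - y³ - y - 1 → -y³ - y² - y
  leading term y³: no divisor's leading term divides it; move -y³ to the remainder.
  leading term y²: no divisor's leading term divides it; move -y² to the remainder.
  leading term y: no divisor's leading term divides it; move -y to the remainder.
  remainder -y³ - y² - y ≠ 0; add g_4 = -y³ - y² - y to the basis.

The other S-polynomials (S(f_1,g_3), S(f_1,g_4), S(f_2,g_4), S(g_3,g_4)) all reduce to 0 modulo the current basis, so we have a Gröbner basis.
Inter-reduce: drop elements whose leading term is divisible by another's, tail-reduce, and make monic.
Reduced Gröbner basis: {x + y² - 1, y³ + y² + y}.

Buchberger on the second generating set:
h_1 = xy + x + y + 1, LT = xy.
h_2 = -x² - xy + x, LT = x².

S(h_1,h_2): lcm = x²y. S = x² - xy² - xy + x.
  leading term x²: subtract (-1)·h_2 from x² - xy² - xy + x → -xy² + xy - x
  leading term xy²: subtract (-y)·h_1 from -xy² + xy - x → -xy - x + y² + y
  leading term xy: subtract (-1)·h_1 from -xy - x + y² + y → y² - y + 1
  leading term y²: no divisor's leading term divides it; move y² to the remainder.
  leading term y: no divisor's leading term divides it; move -y to the remainder.
  leading term 1: no divisor's leading term divides it; move 1 to the remainder.
  remainder y² - y + 1 ≠ 0; add k_3 = y² - y + 1 to the basis.

The other S-polynomials (S(h_1,k_3), S(h_2,k_3)) all reduce to 0 modulo the current basis, so we have a Gröbner basis.
Inter-reduce: drop elements whose leading term is divisible by another's, tail-reduce, and make monic.
Reduced Gröbner basis: {x² + x - y - 1, xy + x + y + 1, y² - y + 1}.

These differ, so the ideals are not equal.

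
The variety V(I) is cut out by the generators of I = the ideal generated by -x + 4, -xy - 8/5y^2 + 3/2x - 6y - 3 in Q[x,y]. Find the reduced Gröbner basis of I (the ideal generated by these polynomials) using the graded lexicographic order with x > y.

G = {y^2 + 25/4y - 15/8, x - 4}

f_1 = -x + 4, LT = x.
f_2 = -xy - 8/5y^2 + 3/2x - 6y - 3, LT = xy.

S(f_1,f_2): lcm = xy. S = -8/5y^2 + 3/2x - 10y - 3.
  leading term y^2: no divisor's leading term divides it; move -8/5y^2 to the remainder.
  leading term x: subtract (-3/2)·f_1 from 3/2x - 10y - 3 → -10y + 3
  leading term y: no divisor's leading term divides it; move -10y to the remainder.
  leading term 1: no divisor's leading term divides it; move 3 to the remainder.
  remainder -8/5y^2 - 10y + 3 ≠ 0; add g_3 = -8/5y^2 - 10y + 3 to the basis.

The other S-polynomials (S(f_1,g_3), S(f_2,g_3)) all reduce to 0 modulo the current basis, so we have a Gröbner basis.
Inter-reduce: drop elements whose leading term is divisible by another's, tail-reduce, and make monic.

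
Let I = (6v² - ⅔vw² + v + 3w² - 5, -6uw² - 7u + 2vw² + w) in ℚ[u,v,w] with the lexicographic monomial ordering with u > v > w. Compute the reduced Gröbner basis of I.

G = {uw² + 7/6u - ⅓vw² - ⅙w, v² - 1/9vw² + ⅙v + ½w² - ⅚}

f_1 = 6v² - ⅔vw² + v + 3w² - 5, LT = v².
f_2 = -6uw² - 7u + 2vw² + w, LT = uw².

The S-polynomials (S(f_1,f_2)) all reduce to 0 modulo the current basis, so we have a Gröbner basis.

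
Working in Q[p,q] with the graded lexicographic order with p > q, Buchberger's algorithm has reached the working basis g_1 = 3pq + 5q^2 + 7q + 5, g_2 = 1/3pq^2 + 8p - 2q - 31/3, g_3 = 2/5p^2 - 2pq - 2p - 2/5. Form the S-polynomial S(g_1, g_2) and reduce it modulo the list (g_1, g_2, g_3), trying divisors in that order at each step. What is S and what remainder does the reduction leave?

lcm(LM(g_1), LM(g_2)) = pq^2.
S = (lcm/LT(g_1))·g_1 − (lcm/LT(g_2))·g_2 = 5/3q^3 + 7/3q^2 - 24p + 23/3q + 31.
Reduce S modulo (g_1, g_2, g_3) in that order:
  leading term q^3: no divisor's leading term divides it; move 5/3q^3 to the remainder.
  leading term q^2: no divisor's leading term divides it; move 7/3q^2 to the remainder.
  leading term p: no divisor's leading term divides it; move -24p to the remainder.
  leading term q: no divisor's leading term divides it; move 23/3q to the remainder.
  leading term 1: no divisor's leading term divides it; move 31 to the remainder.
The remainder 5/3q^3 + 7/3q^2 - 24p + 23/3q + 31 is nonzero, so it would be added as the next basis element.

S(g_1, g_2) = 5/3q^3 + 7/3q^2 - 24p + 23/3q + 31; remainder on division = 5/3q^3 + 7/3q^2 - 24p + 23/3q + 31.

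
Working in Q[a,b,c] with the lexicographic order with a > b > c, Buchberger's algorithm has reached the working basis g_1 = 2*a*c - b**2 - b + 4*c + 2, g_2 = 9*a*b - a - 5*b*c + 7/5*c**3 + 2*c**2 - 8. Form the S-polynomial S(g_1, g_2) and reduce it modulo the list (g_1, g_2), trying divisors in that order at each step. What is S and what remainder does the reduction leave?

S(g_1, g_2) = 1/9*a*c - 1/2*b**3 - 1/2*b**2 + 5/9*b*c**2 + 2*b*c + b - 7/45*c**4 - 2/9*c**3 + 8/9*c; remainder on division = -1/2*b**3 - 4/9*b**2 + 5/9*b*c**2 + 2*b*c + 19/18*b - 7/45*c**4 - 2/9*c**3 + 2/3*c - 1/9.

lcm(LM(g_1), LM(g_2)) = a*b*c.
S = (lcm/LT(g_1))·g_1 − (lcm/LT(g_2))·g_2 = 1/9*a*c - 1/2*b**3 - 1/2*b**2 + 5/9*b*c**2 + 2*b*c + b - 7/45*c**4 - 2/9*c**3 + 8/9*c.
Reduce S modulo (g_1, g_2) in that order:
  leading term a*c: subtract (1/18)·g_1 from 1/9*a*c - 1/2*b**3 - 1/2*b**2 + 5/9*b*c**2 + 2*b*c + b - 7/45*c**4 - 2/9*c**3 + 8/9*c → -1/2*b**3 - 4/9*b**2 + 5/9*b*c**2 + 2*b*c + 19/18*b - 7/45*c**4 - 2/9*c**3 + 2/3*c - 1/9
  leading term b**3: no divisor's leading term divides it; move -1/2*b**3 to the remainder.
  leading term b**2: no divisor's leading term divides it; move -4/9*b**2 to the remainder.
  leading term b*c**2: no divisor's leading term divides it; move 5/9*b*c**2 to the remainder.
  leading term b*c: no divisor's leading term divides it; move 2*b*c to the remainder.
  leading term b: no divisor's leading term divides it; move 19/18*b to the remainder.
  leading term c**4: no divisor's leading term divides it; move -7/45*c**4 to the remainder.
  leading term c**3: no divisor's leading term divides it; move -2/9*c**3 to the remainder.
  leading term c: no divisor's leading term divides it; move 2/3*c to the remainder.
  leading term 1: no divisor's leading term divides it; move -1/9 to the remainder.
The remainder -1/2*b**3 - 4/9*b**2 + 5/9*b*c**2 + 2*b*c + 19/18*b - 7/45*c**4 - 2/9*c**3 + 2/3*c - 1/9 is nonzero, so it would be added as the next basis element.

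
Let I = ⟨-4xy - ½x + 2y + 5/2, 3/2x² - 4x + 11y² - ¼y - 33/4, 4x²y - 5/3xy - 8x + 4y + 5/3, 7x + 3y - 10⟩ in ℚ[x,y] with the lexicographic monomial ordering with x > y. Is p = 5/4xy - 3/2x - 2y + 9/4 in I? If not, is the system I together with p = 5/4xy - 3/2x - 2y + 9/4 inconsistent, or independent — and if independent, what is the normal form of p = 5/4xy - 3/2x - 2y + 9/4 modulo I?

5/4xy - 3/2x - 2y + 9/4 lies in I (it reduces to 0).

First compute the reduced Gröbner basis of I by Buchberger's algorithm.
f_1 = -4xy - ½x + 2y + 5/2, LT = xy.
f_2 = 3/2x² - 4x + 11y² - ¼y - 33/4, LT = x².
f_3 = 4x²y - 5/3xy - 8x + 4y + 5/3, LT = x²y.
f_4 = 7x + 3y - 10, LT = x.

S(f_1,f_2): lcm = x²y. S = ⅛x² + 13/6xy - ⅝x - 22/3y³ + ⅙y² + 11/2y.
  leading term x²: subtract (1/12)·f_2 from ⅛x² + 13/6xy - ⅝x - 22/3y³ + ⅙y² + 11/2y → 13/6xy - 7/24x - 22/3y³ - ¾y² + 265/48y + 11/16
  leading term xy: subtract (-13/24)·f_1 from 13/6xy - 7/24x - 22/3y³ - ¾y² + 265/48y + 11/16 → -9/16x - 22/3y³ - ¾y² + 317/48y + 49/24
  leading term x: subtract (-9/112)·f_4 from -9/16x - 22/3y³ - ¾y² + 317/48y + 49/24 → -22/3y³ - ¾y² + 575/84y + 26/21
  leading term y³: no divisor's leading term divides it; move -22/3y³ to the remainder.
  leading term y²: no divisor's leading term divides it; move -¾y² to the remainder.
  leading term y: no divisor's leading term divides it; move 575/84y to the remainder.
  leading term 1: no divisor's leading term divides it; move 26/21 to the remainder.
  remainder -22/3y³ - ¾y² + 575/84y + 26/21 ≠ 0; add h_5 = -22/3y³ - ¾y² + 575/84y + 26/21 to the basis.

S(f_1,f_3): lcm = x²y. S = ⅛x² - 1/12xy + 11/8x - y - 5/12.
  leading term x²: subtract (1/12)·f_2 from ⅛x² - 1/12xy + 11/8x - y - 5/12 → -1/12xy + 41/24x - 11/12y² - 47/48y + 13/48
  leading term xy: subtract (1/48)·f_1 from -1/12xy + 41/24x - 11/12y² - 47/48y + 13/48 → 55/32x - 11/12y² - 49/48y + 7/32
  leading term x: subtract (55/224)·f_4 from 55/32x - 11/12y² - 49/48y + 7/32 → -11/12y² - 1181/672y + 599/224
  leading term y²: no divisor's leading term divides it; move -11/12y² to the remainder.
  leading term y: no divisor's leading term divides it; move -1181/672y to the remainder.
  leading term 1: no divisor's leading term divides it; move 599/224 to the remainder.
  remainder -11/12y² - 1181/672y + 599/224 ≠ 0; add h_6 = -11/12y² - 1181/672y + 599/224 to the basis.

S(f_1,f_4): lcm = xy. S = ⅛x - 3/7y² + 13/14y - ⅝.
  leading term x: subtract (1/56)·f_4 from ⅛x - 3/7y² + 13/14y - ⅝ → -3/7y² + ⅞y - 25/56
  leading term y²: subtract (36/77)·h_6 from -3/7y² + ⅞y - 25/56 → 1829/1078y - 1829/1078
  leading term y: no divisor's leading term divides it; move 1829/1078y to the remainder.
  leading term 1: no divisor's leading term divides it; move -1829/1078 to the remainder.
  remainder 1829/1078y - 1829/1078 ≠ 0; add h_7 = 1829/1078y - 1829/1078 to the basis.

The other S-polynomials (S(f_2,f_3), S(f_2,f_4), S(f_3,f_4), S(f_1,h_5), S(f_2,h_5), S(f_3,h_5), S(f_4,h_5), S(f_1,h_6), S(f_2,h_6), S(f_3,h_6), S(f_4,h_6), S(h_5,h_6), S(f_1,h_7), S(f_2,h_7), S(f_3,h_7), S(f_4,h_7), S(h_5,h_7), S(h_6,h_7)) all reduce to 0 modulo the current basis, so we have a Gröbner basis.
Inter-reduce: drop elements whose leading term is divisible by another's, tail-reduce, and make monic.
Reduced Gröbner basis: {x - 1, y - 1}.
Label its elements g_1 = x - 1, g_2 = y - 1.

Reduce p = 5/4xy - 3/2x - 2y + 9/4 modulo G:
  leading term xy: subtract (5/4y)·g_1 from 5/4xy - 3/2x - 2y + 9/4 → -3/2x - ¾y + 9/4
  leading term x: subtract (-3/2)·g_1 from -3/2x - ¾y + 9/4 → -¾y + ¾
  leading term y: subtract (-¾)·g_2 from -¾y + ¾ → 0
  normal form = 0.
Since the normal form is 0, p ∈ I.

The remainder on division by a Gröbner basis is unique — it is the normal form.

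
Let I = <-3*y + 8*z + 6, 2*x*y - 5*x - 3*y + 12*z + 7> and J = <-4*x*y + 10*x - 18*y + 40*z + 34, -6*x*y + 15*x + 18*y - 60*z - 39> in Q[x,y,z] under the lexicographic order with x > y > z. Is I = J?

Since reduced Gröbner bases are canonical representatives of ideals under a given ordering, it suffices to compute and compare them.
Buchberger on the first generating set:
f_1 = -3*y + 8*z + 6, LT = y.
f_2 = 2*x*y - 5*x - 3*y + 12*z + 7, LT = x*y.

S(f_1,f_2): lcm = x*y. S = -8/3*x*z + 1/2*x + 3/2*y - 6*z - 7/2.
  reduce S modulo (f_1, f_2):
  remainder -8/3*x*z + 1/2*x - 2*z - 1/2 ≠ 0; add g_3 = -8/3*x*z + 1/2*x - 2*z - 1/2 to the basis.

The other S-polynomials (S(f_1,g_3), S(f_2,g_3)) all reduce to 0 modulo the current basis, so we have a Gröbner basis.
Inter-reduce: drop elements whose leading term is divisible by another's, tail-reduce, and make monic.
Reduced Gröbner basis: {x*z - 3/16*x + 3/4*z + 3/16, y - 8/3*z - 2}.

Buchberger on the second generating set:
h_1 = -4*x*y + 10*x - 18*y + 40*z + 34, LT = x*y.
h_2 = -6*x*y + 15*x + 18*y - 60*z - 39, LT = x*y.

S(h_1,h_2): lcm = x*y. S = 15/2*y - 20*z - 15.
  reduce S modulo (h_1, h_2):
  remainder 15/2*y - 20*z - 15 ≠ 0; add k_3 = 15/2*y - 20*z - 15 to the basis.

S(h_1,k_3): lcm = x*y. S = 8/3*x*z - 1/2*x + 9/2*y - 10*z - 17/2.
  reduce S modulo (h_1, h_2, k_3):
  remainder 8/3*x*z - 1/2*x + 2*z + 1/2 ≠ 0; add k_4 = 8/3*x*z - 1/2*x + 2*z + 1/2 to the basis.

The other S-polynomials (S(h_2,k_3), S(h_1,k_4), S(h_2,k_4), S(k_3,k_4)) all reduce to 0 modulo the current basis, so we have a Gröbner basis.
Inter-reduce: drop elements whose leading term is divisible by another's, tail-reduce, and make monic.
Reduced Gröbner basis: {x*z - 3/16*x + 3/4*z + 3/16, y - 8/3*z - 2}.

These coincide, so the ideals are equal.

Yes, the ideals are equal.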